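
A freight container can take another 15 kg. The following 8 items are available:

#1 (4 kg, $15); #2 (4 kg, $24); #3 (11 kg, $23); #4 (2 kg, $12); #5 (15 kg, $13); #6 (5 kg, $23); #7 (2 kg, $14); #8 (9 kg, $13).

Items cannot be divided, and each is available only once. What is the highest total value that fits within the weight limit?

$76

Check high-value combinations within 15 kg:
- #1+#2+#6+#7: weight 4+4+5+2=15, value 15+24+23+14=76
- #1+#2+#4+#6: weight 4+4+2+5=15, value 15+24+12+23=74
- #2+#4+#6+#7: weight 4+2+5+2=13, value 24+12+23+14=73
- #1+#2+#4+#7: weight 4+4+2+2=12, value 15+24+12+14=65
Best: $76.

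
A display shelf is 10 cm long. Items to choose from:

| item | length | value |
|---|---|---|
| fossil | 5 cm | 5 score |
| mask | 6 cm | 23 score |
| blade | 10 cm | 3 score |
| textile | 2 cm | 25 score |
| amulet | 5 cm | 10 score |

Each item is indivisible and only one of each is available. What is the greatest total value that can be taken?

This is a 0/1 knapsack; check combinations near the capacity.
- mask+textile: length 6+2=8, value 23+25=48
- textile+amulet: length 2+5=7, value 25+10=35
- fossil+textile: length 5+2=7, value 5+25=30
Best: 48 score.

48 score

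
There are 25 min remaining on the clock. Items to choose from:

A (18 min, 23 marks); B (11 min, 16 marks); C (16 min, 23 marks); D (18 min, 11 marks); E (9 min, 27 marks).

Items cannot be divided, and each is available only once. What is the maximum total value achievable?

50 marks

This is a 0/1 knapsack; check combinations near the capacity.
- C+E: time 16+9=25, value 23+27=50
- B+E: time 11+9=20, value 16+27=43
- E: time 9, value 27
Best: 50 marks.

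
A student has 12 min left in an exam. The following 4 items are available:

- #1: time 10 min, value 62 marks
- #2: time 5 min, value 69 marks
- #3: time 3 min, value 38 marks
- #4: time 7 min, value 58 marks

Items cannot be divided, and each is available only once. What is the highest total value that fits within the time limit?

Check high-value combinations within 12 min:
- #2+#4: time 5+7=12, value 69+58=127
- #2+#3: time 5+3=8, value 69+38=107
- #3+#4: time 3+7=10, value 38+58=96
Best: 127 marks.

127 marks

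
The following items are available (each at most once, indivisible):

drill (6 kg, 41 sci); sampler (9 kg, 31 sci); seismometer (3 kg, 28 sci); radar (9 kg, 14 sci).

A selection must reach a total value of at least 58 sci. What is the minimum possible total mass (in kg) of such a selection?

9

Subsets with value ≥ 58, sorted by total mass:
- drill+seismometer: mass 9, value 69
- sampler+seismometer: mass 12, value 59
Minimum mass: 9 kg.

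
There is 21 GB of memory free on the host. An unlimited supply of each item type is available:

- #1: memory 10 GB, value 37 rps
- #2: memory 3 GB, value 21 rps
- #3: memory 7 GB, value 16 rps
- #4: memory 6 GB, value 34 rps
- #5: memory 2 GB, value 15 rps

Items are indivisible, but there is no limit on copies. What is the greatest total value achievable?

Best value-per-unit is #5 at 15/2; filling with it alone gives 10×15 = 150.
Optimal mix: 1×#2 + 9×#5 → memory 21, value 156.

156 rps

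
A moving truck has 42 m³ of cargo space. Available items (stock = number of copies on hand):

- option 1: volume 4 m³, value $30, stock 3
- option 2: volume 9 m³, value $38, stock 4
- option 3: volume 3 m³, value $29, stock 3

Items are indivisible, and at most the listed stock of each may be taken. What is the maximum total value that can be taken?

Top feasible selections:
- 3×option 1 + 2×option 2 + 3×option 3: volume 39, value 253
- 3×option 1 + 3×option 2 + 1×option 3: volume 42, value 233
- 2×option 1 + 3×option 2 + 2×option 3: volume 41, value 232
- 1×option 1 + 3×option 2 + 3×option 3: volume 40, value 231
Best: $253.

$253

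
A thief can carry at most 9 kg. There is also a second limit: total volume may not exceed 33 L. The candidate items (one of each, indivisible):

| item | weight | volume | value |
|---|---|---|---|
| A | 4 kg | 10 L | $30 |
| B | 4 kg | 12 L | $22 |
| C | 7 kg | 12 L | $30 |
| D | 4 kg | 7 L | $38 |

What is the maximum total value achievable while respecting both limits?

Feasible sets respecting both limits:
- A+D: weight 8, volume 17, value 68
- B+D: weight 8, volume 19, value 60
- A+B: weight 8, volume 22, value 52
- D: weight 4, volume 7, value 38
Best: $68.

$68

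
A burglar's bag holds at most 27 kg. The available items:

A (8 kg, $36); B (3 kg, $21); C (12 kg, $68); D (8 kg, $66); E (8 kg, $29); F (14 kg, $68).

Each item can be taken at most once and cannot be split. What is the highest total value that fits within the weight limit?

$155

Check high-value combinations within 27 kg:
- B+C+D: weight 3+12+8=23, value 21+68+66=155
- B+D+F: weight 3+8+14=25, value 21+66+68=155
- A+B+D+E: weight 8+3+8+8=27, value 36+21+66+29=152
- C+F: weight 12+14=26, value 68+68=136
- C+D: weight 12+8=20, value 68+66=134
Best: $155.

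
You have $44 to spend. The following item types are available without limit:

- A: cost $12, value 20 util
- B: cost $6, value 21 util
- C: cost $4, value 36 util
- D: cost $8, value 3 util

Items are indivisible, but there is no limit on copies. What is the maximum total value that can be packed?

396 util

Best value-per-unit is C at 36/4, and filling with it alone uses cost 11×4=44. No mix of the others beats 11×36 = 396.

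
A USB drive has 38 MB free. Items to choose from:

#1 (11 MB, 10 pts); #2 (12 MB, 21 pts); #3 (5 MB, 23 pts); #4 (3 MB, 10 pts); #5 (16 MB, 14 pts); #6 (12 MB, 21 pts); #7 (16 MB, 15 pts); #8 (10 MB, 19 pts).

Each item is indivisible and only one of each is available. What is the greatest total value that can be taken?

75 pts

This is a 0/1 knapsack; check combinations near the capacity.
- #2+#3+#4+#6: size 12+5+3+12=32, value 21+23+10+21=75
- #2+#3+#4+#8: size 12+5+3+10=30, value 21+23+10+19=73
- #3+#4+#6+#8: size 5+3+12+10=30, value 23+10+21+19=73
- #1+#2+#3+#8: size 11+12+5+10=38, value 10+21+23+19=73
Best: 75 pts.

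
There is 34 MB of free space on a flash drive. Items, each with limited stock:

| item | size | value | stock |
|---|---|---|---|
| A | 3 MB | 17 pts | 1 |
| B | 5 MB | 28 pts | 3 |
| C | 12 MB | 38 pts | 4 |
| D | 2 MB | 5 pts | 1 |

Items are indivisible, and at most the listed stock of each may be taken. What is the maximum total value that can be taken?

144 pts

Best selections within size 34 and stock limits:
- 1×A + 3×B + 1×C + 1×D: size 32, value 144
- 1×A + 3×B + 1×C: size 30, value 139
- 2×B + 2×C: size 34, value 132
- 3×B + 1×C + 1×D: size 29, value 127
Best: 144 pts.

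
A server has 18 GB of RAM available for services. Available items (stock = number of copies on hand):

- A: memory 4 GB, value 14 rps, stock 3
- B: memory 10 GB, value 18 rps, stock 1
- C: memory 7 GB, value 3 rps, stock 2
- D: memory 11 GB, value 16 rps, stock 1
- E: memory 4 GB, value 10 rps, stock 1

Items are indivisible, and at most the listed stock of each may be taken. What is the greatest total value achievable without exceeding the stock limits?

52 rps

Top feasible selections:
- 3×A + 1×E: memory 16, value 52
- 2×A + 1×B: memory 18, value 46
Best: 52 rps.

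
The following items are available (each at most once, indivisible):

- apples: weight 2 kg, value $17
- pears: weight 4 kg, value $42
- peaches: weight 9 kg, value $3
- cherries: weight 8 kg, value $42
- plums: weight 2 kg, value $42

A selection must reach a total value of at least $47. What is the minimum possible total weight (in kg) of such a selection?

4

Subsets with value ≥ 47, sorted by total weight:
- apples+plums: weight 4, value 59
- pears+plums: weight 6, value 84
- apples+pears: weight 6, value 59
Minimum weight: 4 kg.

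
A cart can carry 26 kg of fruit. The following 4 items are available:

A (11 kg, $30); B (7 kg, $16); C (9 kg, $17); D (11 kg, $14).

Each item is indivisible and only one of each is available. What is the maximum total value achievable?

This is a 0/1 knapsack; check combinations near the capacity.
- A+C: weight 11+9=20, value 30+17=47
- A+B: weight 11+7=18, value 30+16=46
- A+D: weight 11+11=22, value 30+14=44
- B+C: weight 7+9=16, value 16+17=33
Best: $47.

$47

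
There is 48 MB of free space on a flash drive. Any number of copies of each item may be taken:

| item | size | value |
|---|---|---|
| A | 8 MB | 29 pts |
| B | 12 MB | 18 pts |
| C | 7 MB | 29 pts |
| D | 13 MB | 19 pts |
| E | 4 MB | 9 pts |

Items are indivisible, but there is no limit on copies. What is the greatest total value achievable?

Best value-per-unit is C at 29/7; filling with it alone gives 6×29 = 174.
Optimal mix: 2×A + 4×C + 1×E → size 48, value 183.

183 pts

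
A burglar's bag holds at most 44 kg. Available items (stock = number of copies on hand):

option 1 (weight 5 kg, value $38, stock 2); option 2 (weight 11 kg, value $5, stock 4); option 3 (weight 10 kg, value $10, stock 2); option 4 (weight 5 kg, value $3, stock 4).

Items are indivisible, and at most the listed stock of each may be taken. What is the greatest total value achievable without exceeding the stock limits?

Top feasible selections:
- 2×option 1 + 2×option 3 + 2×option 4: weight 40, value 102
- 2×option 1 + 1×option 2 + 2×option 3: weight 41, value 101
- 2×option 1 + 2×option 3 + 1×option 4: weight 35, value 99
- 2×option 1 + 1×option 3 + 4×option 4: weight 40, value 98
Best: $102.

$102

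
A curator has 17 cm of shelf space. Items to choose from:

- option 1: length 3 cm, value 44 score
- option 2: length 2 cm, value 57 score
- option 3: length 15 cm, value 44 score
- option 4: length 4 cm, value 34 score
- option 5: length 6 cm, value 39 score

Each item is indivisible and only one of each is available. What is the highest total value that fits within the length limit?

174 score

Check high-value combinations within 17 cm:
- option 1+option 2+option 4+option 5: length 3+2+4+6=15, value 44+57+34+39=174
- option 1+option 2+option 5: length 3+2+6=11, value 44+57+39=140
- option 1+option 2+option 4: length 3+2+4=9, value 44+57+34=135
- option 2+option 4+option 5: length 2+4+6=12, value 57+34+39=130
- option 1+option 4+option 5: length 3+4+6=13, value 44+34+39=117
Best: 174 score.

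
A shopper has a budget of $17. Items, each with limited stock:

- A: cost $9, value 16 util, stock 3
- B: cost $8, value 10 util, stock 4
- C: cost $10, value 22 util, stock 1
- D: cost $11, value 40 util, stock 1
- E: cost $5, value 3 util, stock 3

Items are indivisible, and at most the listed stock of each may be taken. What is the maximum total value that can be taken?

Top feasible selections:
- 1×D + 1×E: cost 16, value 43
- 1×D: cost 11, value 40
- 1×A + 1×B: cost 17, value 26
- 1×C + 1×E: cost 15, value 25
Best: 43 util.

43 util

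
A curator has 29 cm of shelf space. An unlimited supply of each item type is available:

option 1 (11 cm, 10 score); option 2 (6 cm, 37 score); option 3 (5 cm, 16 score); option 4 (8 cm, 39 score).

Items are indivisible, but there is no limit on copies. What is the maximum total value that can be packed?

164 score

Best value-per-unit is option 2 at 37/6; filling with it alone gives 4×37 = 148.
Optimal mix: 4×option 2 + 1×option 3 → length 29, value 164.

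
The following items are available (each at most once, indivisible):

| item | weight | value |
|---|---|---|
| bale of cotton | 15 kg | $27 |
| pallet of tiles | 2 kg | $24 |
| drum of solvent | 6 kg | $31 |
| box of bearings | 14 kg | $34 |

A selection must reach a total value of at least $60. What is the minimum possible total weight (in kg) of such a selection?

Subsets with value ≥ 60, sorted by total weight:
- drum of solvent+box of bearings: weight 20, value 65
- pallet of tiles+drum of solvent+box of bearings: weight 22, value 89
Minimum weight: 20 kg.

20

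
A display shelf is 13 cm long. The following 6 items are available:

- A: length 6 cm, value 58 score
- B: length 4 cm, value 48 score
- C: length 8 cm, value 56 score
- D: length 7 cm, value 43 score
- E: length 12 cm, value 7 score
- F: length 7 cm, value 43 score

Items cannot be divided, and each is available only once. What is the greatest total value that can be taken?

106 score

Check high-value combinations within 13 cm:
- A+B: length 6+4=10, value 58+48=106
- B+C: length 4+8=12, value 48+56=104
- A+D: length 6+7=13, value 58+43=101
- A+F: length 6+7=13, value 58+43=101
Best: 106 score.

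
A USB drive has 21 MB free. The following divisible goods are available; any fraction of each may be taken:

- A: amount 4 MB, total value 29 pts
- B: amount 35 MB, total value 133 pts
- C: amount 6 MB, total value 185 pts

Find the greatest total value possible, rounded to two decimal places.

Take in order of value per unit:
- C (185/6 per unit): all 6 → value 185, running total 185.00
- A (29/4 per unit): all 4 → value 29, running total 214.00
- B (133/35 per unit): 11 of 35 → value 11×133/35 = 41.8000, running total 255.80
Total 255.80.

255.80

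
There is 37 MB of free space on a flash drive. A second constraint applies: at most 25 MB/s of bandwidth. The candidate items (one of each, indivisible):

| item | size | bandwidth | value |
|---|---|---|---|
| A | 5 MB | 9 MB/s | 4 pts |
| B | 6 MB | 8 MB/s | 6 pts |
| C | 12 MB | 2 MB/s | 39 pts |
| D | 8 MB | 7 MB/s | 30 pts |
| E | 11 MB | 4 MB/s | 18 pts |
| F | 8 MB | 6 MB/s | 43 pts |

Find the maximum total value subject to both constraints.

Feasible sets respecting both limits:
- B+C+D+F: size 34, bandwidth 23, value 118
- A+C+D+F: size 33, bandwidth 24, value 116
- C+D+F: size 28, bandwidth 15, value 112
- B+C+E+F: size 37, bandwidth 20, value 106
Best: 118 pts.

118 pts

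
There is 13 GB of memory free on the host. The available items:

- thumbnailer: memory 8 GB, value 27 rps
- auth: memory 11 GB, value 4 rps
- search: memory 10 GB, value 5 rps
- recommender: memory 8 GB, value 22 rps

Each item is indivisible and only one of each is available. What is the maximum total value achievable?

Check high-value combinations within 13 GB:
- thumbnailer: memory 8, value 27
- recommender: memory 8, value 22
- search: memory 10, value 5
Best: 27 rps.

27 rps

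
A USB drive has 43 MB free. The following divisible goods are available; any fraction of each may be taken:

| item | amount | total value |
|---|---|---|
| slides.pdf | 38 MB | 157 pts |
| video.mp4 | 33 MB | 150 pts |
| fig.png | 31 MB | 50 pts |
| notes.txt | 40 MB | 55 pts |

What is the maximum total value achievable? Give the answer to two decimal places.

Take in order of value per unit:
- video.mp4 (150/33 per unit): all 33 → value 150, running total 150.00
- slides.pdf (157/38 per unit): 10 of 38 → value 10×157/38 = 41.3158, running total 191.32
Total 191.32.

191.32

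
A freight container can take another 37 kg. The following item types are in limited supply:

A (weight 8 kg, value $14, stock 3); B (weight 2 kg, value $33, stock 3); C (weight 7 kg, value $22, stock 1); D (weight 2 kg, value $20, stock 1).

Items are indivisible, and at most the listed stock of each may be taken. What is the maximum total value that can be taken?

$169

Best selections within weight 37 and stock limits:
- 2×A + 3×B + 1×C + 1×D: weight 31, value 169
- 3×A + 3×B + 1×C: weight 37, value 163
Best: $169.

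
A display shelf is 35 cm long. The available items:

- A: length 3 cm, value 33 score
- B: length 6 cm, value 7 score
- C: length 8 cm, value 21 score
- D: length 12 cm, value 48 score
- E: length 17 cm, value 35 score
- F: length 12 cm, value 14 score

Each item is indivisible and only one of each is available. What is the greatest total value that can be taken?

Check high-value combinations within 35 cm:
- A+D+E: length 3+12+17=32, value 33+48+35=116
- A+C+D+F: length 3+8+12+12=35, value 33+21+48+14=116
- A+B+C+D: length 3+6+8+12=29, value 33+7+21+48=109
- A+C+D: length 3+8+12=23, value 33+21+48=102
Best: 116 score.

116 score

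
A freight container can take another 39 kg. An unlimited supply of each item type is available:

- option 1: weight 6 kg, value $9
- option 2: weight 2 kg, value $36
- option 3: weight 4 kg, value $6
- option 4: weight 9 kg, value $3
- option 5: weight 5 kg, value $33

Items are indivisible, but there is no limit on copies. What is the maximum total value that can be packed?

Best value-per-unit is option 2 at 36/2, and filling with it alone uses weight 19×2=38. No mix of the others beats 19×36 = 684.

$684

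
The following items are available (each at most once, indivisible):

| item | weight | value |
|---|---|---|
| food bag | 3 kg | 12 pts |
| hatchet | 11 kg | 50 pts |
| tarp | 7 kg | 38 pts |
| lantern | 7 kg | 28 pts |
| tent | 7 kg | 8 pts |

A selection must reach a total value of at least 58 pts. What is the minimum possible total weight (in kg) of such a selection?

14

Subsets with value ≥ 58, sorted by total weight:
- tarp+lantern: weight 14, value 66
- food bag+hatchet: weight 14, value 62
- food bag+tarp+lantern: weight 17, value 78
Minimum weight: 14 kg.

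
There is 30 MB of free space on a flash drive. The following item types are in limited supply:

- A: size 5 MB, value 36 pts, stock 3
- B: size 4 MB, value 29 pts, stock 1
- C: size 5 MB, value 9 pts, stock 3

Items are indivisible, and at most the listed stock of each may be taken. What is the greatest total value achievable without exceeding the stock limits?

Best selections within size 30 and stock limits:
- 3×A + 1×B + 2×C: size 29, value 155
- 3×A + 1×B + 1×C: size 24, value 146
Best: 155 pts.

155 pts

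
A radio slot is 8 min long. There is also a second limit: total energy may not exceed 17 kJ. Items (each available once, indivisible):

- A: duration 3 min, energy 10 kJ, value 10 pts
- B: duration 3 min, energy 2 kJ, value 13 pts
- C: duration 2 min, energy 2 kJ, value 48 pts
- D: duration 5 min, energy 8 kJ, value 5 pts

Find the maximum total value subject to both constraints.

71 pts

Feasible sets respecting both limits:
- A+B+C: duration 8, energy 14, value 71
- B+C: duration 5, energy 4, value 61
- A+C: duration 5, energy 12, value 58
- C+D: duration 7, energy 10, value 53
Best: 71 pts.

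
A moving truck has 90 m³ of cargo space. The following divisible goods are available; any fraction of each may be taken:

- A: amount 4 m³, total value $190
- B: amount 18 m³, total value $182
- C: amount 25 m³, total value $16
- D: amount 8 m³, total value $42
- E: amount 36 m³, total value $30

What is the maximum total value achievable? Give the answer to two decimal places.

Take in order of value per unit:
- A (190/4 per unit): all 4 → value 190, running total 190.00
- B (182/18 per unit): all 18 → value 182, running total 372.00
- D (42/8 per unit): all 8 → value 42, running total 414.00
- E (30/36 per unit): all 36 → value 30, running total 444.00
- C (16/25 per unit): 24 of 25 → value 24×16/25 = 15.3600, running total 459.36
Total 459.36.

459.36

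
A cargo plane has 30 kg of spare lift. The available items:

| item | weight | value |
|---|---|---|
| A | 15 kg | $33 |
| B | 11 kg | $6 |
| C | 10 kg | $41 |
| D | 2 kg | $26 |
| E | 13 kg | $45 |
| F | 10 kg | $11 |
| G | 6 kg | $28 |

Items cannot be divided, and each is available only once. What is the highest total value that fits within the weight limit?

Check high-value combinations within 30 kg:
- C+E+G: weight 10+13+6=29, value 41+45+28=114
- C+D+E: weight 10+2+13=25, value 41+26+45=112
- C+D+F+G: weight 10+2+10+6=28, value 41+26+11+28=106
- A+D+E: weight 15+2+13=30, value 33+26+45=104
- B+C+D+G: weight 11+10+2+6=29, value 6+41+26+28=101
Best: $114.

$114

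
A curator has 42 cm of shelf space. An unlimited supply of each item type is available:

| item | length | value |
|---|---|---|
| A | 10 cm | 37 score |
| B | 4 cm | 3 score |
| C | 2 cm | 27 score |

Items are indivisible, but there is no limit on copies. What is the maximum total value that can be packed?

Best value-per-unit is C at 27/2, and filling with it alone uses length 21×2=42. No mix of the others beats 21×27 = 567.

567 score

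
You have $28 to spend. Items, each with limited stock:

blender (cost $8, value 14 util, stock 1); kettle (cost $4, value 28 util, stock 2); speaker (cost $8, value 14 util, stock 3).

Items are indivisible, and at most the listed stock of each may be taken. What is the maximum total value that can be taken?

84 util

Top feasible selections:
- 2×kettle + 2×speaker: cost 24, value 84
- 1×blender + 2×kettle + 1×speaker: cost 24, value 84
- 2×kettle + 1×speaker: cost 16, value 70
Best: 84 util.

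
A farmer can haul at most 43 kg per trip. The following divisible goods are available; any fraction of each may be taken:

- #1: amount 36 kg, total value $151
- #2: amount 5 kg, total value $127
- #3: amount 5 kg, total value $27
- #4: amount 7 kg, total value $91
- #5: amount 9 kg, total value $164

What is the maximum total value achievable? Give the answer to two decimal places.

Take in order of value per unit:
- #2 (127/5 per unit): all 5 → value 127, running total 127.00
- #5 (164/9 per unit): all 9 → value 164, running total 291.00
- #4 (91/7 per unit): all 7 → value 91, running total 382.00
- #3 (27/5 per unit): all 5 → value 27, running total 409.00
- #1 (151/36 per unit): 17 of 36 → value 17×151/36 = 71.3056, running total 480.31
Total 480.31.

480.31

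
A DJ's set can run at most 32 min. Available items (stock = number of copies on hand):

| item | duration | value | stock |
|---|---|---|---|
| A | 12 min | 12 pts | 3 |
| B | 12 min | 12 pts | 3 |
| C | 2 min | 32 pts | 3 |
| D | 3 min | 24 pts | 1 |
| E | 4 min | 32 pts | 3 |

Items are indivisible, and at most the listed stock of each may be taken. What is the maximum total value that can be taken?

216 pts

Top feasible selections:
- 3×C + 1×D + 3×E: duration 21, value 216
- 1×B + 3×C + 3×E: duration 30, value 204
Best: 216 pts.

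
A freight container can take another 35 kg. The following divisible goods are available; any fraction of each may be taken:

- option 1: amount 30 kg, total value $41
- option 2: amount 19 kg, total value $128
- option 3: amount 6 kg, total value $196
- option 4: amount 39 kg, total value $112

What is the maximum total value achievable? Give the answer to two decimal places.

352.72

Take in order of value per unit:
- option 3 (196/6 per unit): all 6 → value 196, running total 196.00
- option 2 (128/19 per unit): all 19 → value 128, running total 324.00
- option 4 (112/39 per unit): 10 of 39 → value 10×112/39 = 28.7179, running total 352.72
Total 352.72.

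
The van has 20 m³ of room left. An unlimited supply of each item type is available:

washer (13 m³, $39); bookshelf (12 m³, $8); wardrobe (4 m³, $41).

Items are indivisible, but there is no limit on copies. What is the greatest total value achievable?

$205

Best value-per-unit is wardrobe at 41/4, and filling with it alone uses volume 5×4=20. No mix of the others beats 5×41 = 205.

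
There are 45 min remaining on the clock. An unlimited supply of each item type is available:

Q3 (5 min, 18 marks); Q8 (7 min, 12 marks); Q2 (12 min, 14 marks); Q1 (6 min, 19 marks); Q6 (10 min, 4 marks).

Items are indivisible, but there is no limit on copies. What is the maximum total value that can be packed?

162 marks

Best value-per-unit is Q3 at 18/5, and filling with it alone uses time 9×5=45. No mix of the others beats 9×18 = 162.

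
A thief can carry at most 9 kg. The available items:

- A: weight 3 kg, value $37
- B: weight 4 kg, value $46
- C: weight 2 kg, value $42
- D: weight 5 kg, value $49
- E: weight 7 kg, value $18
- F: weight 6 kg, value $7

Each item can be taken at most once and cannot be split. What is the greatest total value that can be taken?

$125

Check high-value combinations within 9 kg:
- A+B+C: weight 3+4+2=9, value 37+46+42=125
- B+D: weight 4+5=9, value 46+49=95
- C+D: weight 2+5=7, value 42+49=91
- B+C: weight 4+2=6, value 46+42=88
Best: $125.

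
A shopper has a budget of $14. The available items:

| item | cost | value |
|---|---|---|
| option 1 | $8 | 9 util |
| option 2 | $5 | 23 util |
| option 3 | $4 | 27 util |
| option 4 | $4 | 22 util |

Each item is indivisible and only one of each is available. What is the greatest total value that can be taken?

72 util

This is a 0/1 knapsack; check combinations near the capacity.
- option 2+option 3+option 4: cost 5+4+4=13, value 23+27+22=72
- option 2+option 3: cost 5+4=9, value 23+27=50
- option 3+option 4: cost 4+4=8, value 27+22=49
- option 2+option 4: cost 5+4=9, value 23+22=45
Best: 72 util.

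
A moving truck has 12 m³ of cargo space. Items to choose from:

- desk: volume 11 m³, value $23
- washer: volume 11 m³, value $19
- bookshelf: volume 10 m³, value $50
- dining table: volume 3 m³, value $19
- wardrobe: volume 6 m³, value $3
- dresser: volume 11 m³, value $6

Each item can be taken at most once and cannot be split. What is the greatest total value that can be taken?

Check high-value combinations within 12 m³:
- bookshelf: volume 10, value 50
- desk: volume 11, value 23
- dining table+wardrobe: volume 3+6=9, value 19+3=22
- dining table: volume 3, value 19
- washer: volume 11, value 19
Best: $50.

$50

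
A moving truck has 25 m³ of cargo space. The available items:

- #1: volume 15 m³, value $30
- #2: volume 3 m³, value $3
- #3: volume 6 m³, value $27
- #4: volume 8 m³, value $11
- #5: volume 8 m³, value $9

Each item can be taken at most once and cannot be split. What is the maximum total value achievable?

Check high-value combinations within 25 m³:
- #1+#2+#3: volume 15+3+6=24, value 30+3+27=60
- #1+#3: volume 15+6=21, value 30+27=57
- #2+#3+#4+#5: volume 3+6+8+8=25, value 3+27+11+9=50
- #3+#4+#5: volume 6+8+8=22, value 27+11+9=47
Best: $60.

$60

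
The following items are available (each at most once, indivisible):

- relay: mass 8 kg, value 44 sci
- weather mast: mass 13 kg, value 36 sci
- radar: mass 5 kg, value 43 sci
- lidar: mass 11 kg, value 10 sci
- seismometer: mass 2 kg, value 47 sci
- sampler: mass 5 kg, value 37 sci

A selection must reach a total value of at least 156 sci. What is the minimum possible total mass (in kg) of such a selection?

Subsets with value ≥ 156, sorted by total mass:
- relay+radar+seismometer+sampler: mass 20, value 171
- weather mast+radar+seismometer+sampler: mass 25, value 163
Minimum mass: 20 kg.

20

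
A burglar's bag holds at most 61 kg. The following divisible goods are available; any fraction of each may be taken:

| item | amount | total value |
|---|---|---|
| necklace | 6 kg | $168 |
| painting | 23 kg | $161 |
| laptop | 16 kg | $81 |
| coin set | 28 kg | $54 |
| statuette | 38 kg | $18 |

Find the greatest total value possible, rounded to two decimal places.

Take in order of value per unit:
- necklace (168/6 per unit): all 6 → value 168, running total 168.00
- painting (161/23 per unit): all 23 → value 161, running total 329.00
- laptop (81/16 per unit): all 16 → value 81, running total 410.00
- coin set (54/28 per unit): 16 of 28 → value 16×54/28 = 30.8571, running total 440.86
Total 440.86.

440.86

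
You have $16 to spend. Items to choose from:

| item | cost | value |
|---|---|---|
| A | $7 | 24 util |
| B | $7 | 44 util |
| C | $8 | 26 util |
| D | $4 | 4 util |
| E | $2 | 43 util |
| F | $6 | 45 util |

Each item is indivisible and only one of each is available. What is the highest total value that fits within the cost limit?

132 util

This is a 0/1 knapsack; check combinations near the capacity.
- B+E+F: cost 7+2+6=15, value 44+43+45=132
- C+E+F: cost 8+2+6=16, value 26+43+45=114
- A+E+F: cost 7+2+6=15, value 24+43+45=112
- A+B+E: cost 7+7+2=16, value 24+44+43=111
- D+E+F: cost 4+2+6=12, value 4+43+45=92
Best: 132 util.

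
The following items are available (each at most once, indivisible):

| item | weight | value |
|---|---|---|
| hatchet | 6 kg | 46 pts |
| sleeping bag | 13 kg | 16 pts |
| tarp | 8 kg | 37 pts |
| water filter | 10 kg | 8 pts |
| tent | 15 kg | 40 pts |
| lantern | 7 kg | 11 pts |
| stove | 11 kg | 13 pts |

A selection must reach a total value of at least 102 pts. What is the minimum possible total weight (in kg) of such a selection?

29

Subsets with value ≥ 102, sorted by total weight:
- hatchet+tarp+tent: weight 29, value 123
- hatchet+tarp+water filter+lantern: weight 31, value 102
- hatchet+tarp+lantern+stove: weight 32, value 107
- hatchet+sleeping bag+tarp+lantern: weight 34, value 110
Minimum weight: 29 kg.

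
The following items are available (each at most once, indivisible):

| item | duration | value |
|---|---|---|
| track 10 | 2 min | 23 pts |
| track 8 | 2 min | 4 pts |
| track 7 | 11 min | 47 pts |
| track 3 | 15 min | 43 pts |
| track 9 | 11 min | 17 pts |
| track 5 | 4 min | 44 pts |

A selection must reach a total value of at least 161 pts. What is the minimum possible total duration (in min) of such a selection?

Subsets with value ≥ 161, sorted by total duration:
- track 10+track 8+track 7+track 3+track 5: duration 34, value 161
- track 10+track 7+track 3+track 9+track 5: duration 43, value 174
Minimum duration: 34 min.

34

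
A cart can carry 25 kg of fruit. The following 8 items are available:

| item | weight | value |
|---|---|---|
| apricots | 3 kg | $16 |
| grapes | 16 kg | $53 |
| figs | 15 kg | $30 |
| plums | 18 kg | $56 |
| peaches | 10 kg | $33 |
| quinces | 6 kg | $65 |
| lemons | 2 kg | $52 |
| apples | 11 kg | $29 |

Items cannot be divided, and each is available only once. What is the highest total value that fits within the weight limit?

Check high-value combinations within 25 kg:
- grapes+quinces+lemons: weight 16+6+2=24, value 53+65+52=170
- apricots+peaches+quinces+lemons: weight 3+10+6+2=21, value 16+33+65+52=166
- apricots+quinces+lemons+apples: weight 3+6+2+11=22, value 16+65+52+29=162
- peaches+quinces+lemons: weight 10+6+2=18, value 33+65+52=150
- figs+quinces+lemons: weight 15+6+2=23, value 30+65+52=147
Best: $170.

$170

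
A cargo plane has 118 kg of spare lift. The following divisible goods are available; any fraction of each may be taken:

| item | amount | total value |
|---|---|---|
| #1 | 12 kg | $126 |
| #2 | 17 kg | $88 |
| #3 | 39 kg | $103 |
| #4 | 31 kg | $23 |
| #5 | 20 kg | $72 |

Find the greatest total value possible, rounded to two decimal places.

Take in order of value per unit:
- #1 (126/12 per unit): all 12 → value 126, running total 126.00
- #2 (88/17 per unit): all 17 → value 88, running total 214.00
- #5 (72/20 per unit): all 20 → value 72, running total 286.00
- #3 (103/39 per unit): all 39 → value 103, running total 389.00
- #4 (23/31 per unit): 30 of 31 → value 30×23/31 = 22.2581, running total 411.26
Total 411.26.

411.26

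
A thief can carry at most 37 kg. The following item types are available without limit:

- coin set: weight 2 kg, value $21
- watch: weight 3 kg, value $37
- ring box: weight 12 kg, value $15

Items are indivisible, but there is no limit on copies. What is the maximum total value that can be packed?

$449

Best value-per-unit is watch at 37/3; filling with it alone gives 12×37 = 444.
Optimal mix: 2×coin set + 11×watch → weight 37, value 449.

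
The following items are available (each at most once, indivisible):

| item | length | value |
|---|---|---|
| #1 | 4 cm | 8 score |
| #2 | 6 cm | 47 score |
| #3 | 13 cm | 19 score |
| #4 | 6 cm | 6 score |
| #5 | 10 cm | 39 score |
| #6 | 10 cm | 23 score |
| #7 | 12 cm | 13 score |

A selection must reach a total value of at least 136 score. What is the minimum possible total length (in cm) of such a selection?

Subsets with value ≥ 136, sorted by total length:
- #1+#2+#3+#5+#6: length 43, value 136
- #1+#2+#4+#5+#6+#7: length 48, value 136
- #1+#2+#3+#4+#5+#6: length 49, value 142
- #2+#3+#5+#6+#7: length 51, value 141
Minimum length: 43 cm.

43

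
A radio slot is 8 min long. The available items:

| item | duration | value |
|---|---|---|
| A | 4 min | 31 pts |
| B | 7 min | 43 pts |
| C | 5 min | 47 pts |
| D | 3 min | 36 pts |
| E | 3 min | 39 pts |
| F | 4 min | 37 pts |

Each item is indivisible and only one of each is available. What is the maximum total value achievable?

86 pts

Check high-value combinations within 8 min:
- C+E: duration 5+3=8, value 47+39=86
- C+D: duration 5+3=8, value 47+36=83
- E+F: duration 3+4=7, value 39+37=76
- D+E: duration 3+3=6, value 36+39=75
- D+F: duration 3+4=7, value 36+37=73
Best: 86 pts.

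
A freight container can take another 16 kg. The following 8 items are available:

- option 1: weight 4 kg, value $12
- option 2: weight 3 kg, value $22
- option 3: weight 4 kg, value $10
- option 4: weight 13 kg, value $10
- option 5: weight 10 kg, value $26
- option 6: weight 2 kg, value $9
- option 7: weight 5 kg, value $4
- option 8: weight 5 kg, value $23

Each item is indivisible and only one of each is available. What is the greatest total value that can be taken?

This is a 0/1 knapsack; check combinations near the capacity.
- option 1+option 2+option 3+option 8: weight 4+3+4+5=16, value 12+22+10+23=67
- option 1+option 2+option 6+option 8: weight 4+3+2+5=14, value 12+22+9+23=66
- option 2+option 3+option 6+option 8: weight 3+4+2+5=14, value 22+10+9+23=64
- option 2+option 6+option 7+option 8: weight 3+2+5+5=15, value 22+9+4+23=58
Best: $67.

$67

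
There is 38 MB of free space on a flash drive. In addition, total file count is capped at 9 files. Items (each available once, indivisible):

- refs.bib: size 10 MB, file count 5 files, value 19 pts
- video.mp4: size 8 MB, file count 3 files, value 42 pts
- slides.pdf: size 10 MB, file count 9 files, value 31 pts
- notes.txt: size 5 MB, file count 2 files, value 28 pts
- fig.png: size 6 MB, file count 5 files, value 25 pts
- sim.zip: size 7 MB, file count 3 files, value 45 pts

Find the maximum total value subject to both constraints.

Feasible sets respecting both limits:
- video.mp4+notes.txt+sim.zip: size 20, file count 8, value 115
- video.mp4+sim.zip: size 15, file count 6, value 87
- notes.txt+sim.zip: size 12, file count 5, value 73
Best: 115 pts.

115 pts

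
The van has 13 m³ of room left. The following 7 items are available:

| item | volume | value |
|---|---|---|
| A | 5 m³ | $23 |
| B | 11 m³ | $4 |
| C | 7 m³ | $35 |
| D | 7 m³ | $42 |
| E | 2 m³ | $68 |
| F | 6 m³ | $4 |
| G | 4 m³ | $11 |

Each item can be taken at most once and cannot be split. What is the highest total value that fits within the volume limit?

Check high-value combinations within 13 m³:
- D+E+G: volume 7+2+4=13, value 42+68+11=121
- C+E+G: volume 7+2+4=13, value 35+68+11=114
- D+E: volume 7+2=9, value 42+68=110
Best: $121.

$121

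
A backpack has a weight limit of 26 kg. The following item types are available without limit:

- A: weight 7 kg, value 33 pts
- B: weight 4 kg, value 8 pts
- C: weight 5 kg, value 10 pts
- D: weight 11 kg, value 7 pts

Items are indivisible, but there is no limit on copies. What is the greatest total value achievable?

Best value-per-unit is A at 33/7; filling with it alone gives 3×33 = 99.
Optimal mix: 3×A + 1×C → weight 26, value 109.

109 pts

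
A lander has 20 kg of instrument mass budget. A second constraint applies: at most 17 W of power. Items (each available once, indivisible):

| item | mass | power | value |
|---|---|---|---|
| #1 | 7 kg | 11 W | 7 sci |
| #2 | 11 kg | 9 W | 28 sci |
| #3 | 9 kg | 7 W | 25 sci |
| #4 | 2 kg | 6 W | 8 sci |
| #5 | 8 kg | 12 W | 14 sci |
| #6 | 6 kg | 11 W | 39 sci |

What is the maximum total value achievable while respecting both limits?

53 sci

Feasible sets respecting both limits:
- #2+#3: mass 20, power 16, value 53
- #4+#6: mass 8, power 17, value 47
- #6: mass 6, power 11, value 39
- #2+#4: mass 13, power 15, value 36
Best: 53 sci.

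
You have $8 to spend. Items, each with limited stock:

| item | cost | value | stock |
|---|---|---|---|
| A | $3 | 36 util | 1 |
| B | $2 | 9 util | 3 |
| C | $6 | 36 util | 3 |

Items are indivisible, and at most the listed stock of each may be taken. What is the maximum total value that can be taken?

54 util

Top feasible selections:
- 1×A + 2×B: cost 7, value 54
- 1×A + 1×B: cost 5, value 45
- 1×B + 1×C: cost 8, value 45
Best: 54 util.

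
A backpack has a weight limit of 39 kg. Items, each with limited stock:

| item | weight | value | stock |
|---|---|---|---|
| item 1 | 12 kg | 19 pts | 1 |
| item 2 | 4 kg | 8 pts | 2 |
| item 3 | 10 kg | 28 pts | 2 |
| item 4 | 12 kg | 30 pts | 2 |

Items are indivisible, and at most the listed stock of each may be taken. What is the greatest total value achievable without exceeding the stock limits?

96 pts

Top feasible selections:
- 1×item 2 + 1×item 3 + 2×item 4: weight 38, value 96
- 1×item 2 + 2×item 3 + 1×item 4: weight 36, value 94
- 1×item 3 + 2×item 4: weight 34, value 88
Best: 96 pts.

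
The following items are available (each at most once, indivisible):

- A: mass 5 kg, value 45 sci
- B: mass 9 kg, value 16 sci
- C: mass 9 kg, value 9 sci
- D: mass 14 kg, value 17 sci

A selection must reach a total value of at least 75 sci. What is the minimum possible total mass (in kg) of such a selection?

Subsets with value ≥ 75, sorted by total mass:
- A+B+D: mass 28, value 78
- A+B+C+D: mass 37, value 87
Minimum mass: 28 kg.

28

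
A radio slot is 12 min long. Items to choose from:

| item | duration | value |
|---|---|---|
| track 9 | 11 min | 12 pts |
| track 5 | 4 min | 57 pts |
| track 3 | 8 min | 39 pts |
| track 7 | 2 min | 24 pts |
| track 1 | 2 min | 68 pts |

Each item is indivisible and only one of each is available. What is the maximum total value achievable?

Check high-value combinations within 12 min:
- track 5+track 7+track 1: duration 4+2+2=8, value 57+24+68=149
- track 3+track 7+track 1: duration 8+2+2=12, value 39+24+68=131
- track 5+track 1: duration 4+2=6, value 57+68=125
Best: 149 pts.

149 pts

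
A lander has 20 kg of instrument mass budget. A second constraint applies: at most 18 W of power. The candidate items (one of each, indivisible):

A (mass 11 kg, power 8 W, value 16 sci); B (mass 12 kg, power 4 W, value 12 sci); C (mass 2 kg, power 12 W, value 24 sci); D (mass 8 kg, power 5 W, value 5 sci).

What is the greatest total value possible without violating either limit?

36 sci

Feasible sets respecting both limits:
- B+C: mass 14, power 16, value 36
- C+D: mass 10, power 17, value 29
- C: mass 2, power 12, value 24
- A+D: mass 19, power 13, value 21
Best: 36 sci.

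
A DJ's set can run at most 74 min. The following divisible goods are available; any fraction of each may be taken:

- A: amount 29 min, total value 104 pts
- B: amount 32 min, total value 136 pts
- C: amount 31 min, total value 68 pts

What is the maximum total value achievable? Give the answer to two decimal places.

268.52

Take in order of value per unit:
- B (136/32 per unit): all 32 → value 136, running total 136.00
- A (104/29 per unit): all 29 → value 104, running total 240.00
- C (68/31 per unit): 13 of 31 → value 13×68/31 = 28.5161, running total 268.52
Total 268.52.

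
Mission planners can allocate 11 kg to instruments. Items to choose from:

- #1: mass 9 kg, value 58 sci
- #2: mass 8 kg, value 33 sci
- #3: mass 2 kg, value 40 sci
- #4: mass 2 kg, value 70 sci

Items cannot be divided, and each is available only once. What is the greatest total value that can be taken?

128 sci

Check high-value combinations within 11 kg:
- #1+#4: mass 9+2=11, value 58+70=128
- #3+#4: mass 2+2=4, value 40+70=110
- #2+#4: mass 8+2=10, value 33+70=103
Best: 128 sci.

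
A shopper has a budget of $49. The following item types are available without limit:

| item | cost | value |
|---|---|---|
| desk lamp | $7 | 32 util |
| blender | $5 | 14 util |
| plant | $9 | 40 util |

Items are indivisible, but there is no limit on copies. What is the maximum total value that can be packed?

Best value-per-unit is desk lamp at 32/7, and filling with it alone uses cost 7×7=49. No mix of the others beats 7×32 = 224.

224 util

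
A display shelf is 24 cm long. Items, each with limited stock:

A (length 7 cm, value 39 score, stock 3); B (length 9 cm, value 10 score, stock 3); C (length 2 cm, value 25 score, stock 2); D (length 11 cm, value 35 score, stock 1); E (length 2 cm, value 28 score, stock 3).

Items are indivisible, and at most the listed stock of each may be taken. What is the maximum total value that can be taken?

212 score

Top feasible selections:
- 2×A + 2×C + 3×E: length 24, value 212
- 2×A + 1×C + 3×E: length 22, value 187
Best: 212 score.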